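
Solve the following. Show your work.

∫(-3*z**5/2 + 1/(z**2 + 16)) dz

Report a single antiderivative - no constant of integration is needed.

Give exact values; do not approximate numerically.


Step 1. Rewrite: now ∫(-3*z**5/2) dz + ∫(1/(z**2 + 16)) dz.
Step 2. Evaluate the standard form: now -z**6/4 + ∫(1/(z**2 + 16)) dz.
Step 3. Evaluate the standard form: now -z**6/4 + atan(z/4)/4.
Answer: -z**6/4 + atan(z/4)/4.


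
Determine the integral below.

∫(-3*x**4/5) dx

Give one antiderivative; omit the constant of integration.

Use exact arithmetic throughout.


Answer: -3*x**5/25.


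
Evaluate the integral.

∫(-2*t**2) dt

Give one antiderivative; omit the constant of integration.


Answer: -2*t**3/3.


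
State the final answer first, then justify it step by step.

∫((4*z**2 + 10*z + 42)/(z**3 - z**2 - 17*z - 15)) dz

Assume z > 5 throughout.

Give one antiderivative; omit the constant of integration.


The answer is 4*log(z - 5) - 3*log(z + 1) + 3*log(z + 3).
Step 1. Decompose ∫((4*z**2 + 10*z + 42)/(z**3 - z**2 - 17*z - 15)) dz by partial fractions, (4*z**2 + 10*z + 42)/(z**3 - z**2 - 17*z - 15) = 3/(z + 3) - 3/(z + 1) + 4/(z - 5): now ∫(4/(z - 5)) dz + ∫(-3/(z + 1)) dz + ∫(3/(z + 3)) dz.
Step 2. Evaluate the standard form [assuming z > -1]: now -3*log(z + 1) + ∫(4/(z - 5)) dz + ∫(3/(z + 3)) dz.
Step 3. Evaluate the standard form [assuming z > -3]: now -3*log(z + 1) + 3*log(z + 3) + ∫(4/(z - 5)) dz.
Step 4. Evaluate the standard form [assuming z > 5]: now 4*log(z - 5) - 3*log(z + 1) + 3*log(z + 3).
Answer: 4*log(z - 5) - 3*log(z + 1) + 3*log(z + 3).


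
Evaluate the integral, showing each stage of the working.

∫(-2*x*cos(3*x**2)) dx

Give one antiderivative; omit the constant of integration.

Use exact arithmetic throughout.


Step 1. Substitute u = x**2, turning ∫(-2*x*cos(3*x**2)) dx into ∫(-cos(3*u)) du: now ∫(-cos(3*u)) du.
Step 2. Evaluate the standard form: now -sin(3*u)/3.
Step 3. Substitute back u = x**2: now -sin(3*x**2)/3.
Answer: -sin(3*x**2)/3.


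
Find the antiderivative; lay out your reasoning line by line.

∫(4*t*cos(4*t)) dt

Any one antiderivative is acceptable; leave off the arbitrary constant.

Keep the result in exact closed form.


Step 1. Integrate ∫(4*t*cos(4*t)) dt by parts with u = t, dv = (4*cos(4*t)) dt, so v = sin(4*t): now t*sin(4*t) + ∫(-sin(4*t)) dt.
Step 2. Evaluate the standard form: now t*sin(4*t) + cos(4*t)/4.
Answer: t*sin(4*t) + cos(4*t)/4.


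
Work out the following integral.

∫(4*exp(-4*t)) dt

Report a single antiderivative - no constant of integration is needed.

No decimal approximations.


Answer: -exp(-4*t).


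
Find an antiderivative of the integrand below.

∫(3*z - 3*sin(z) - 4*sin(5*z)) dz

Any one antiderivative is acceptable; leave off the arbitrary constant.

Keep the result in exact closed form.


Answer: 3*z**2/2 + 3*cos(z) + 4*cos(5*z)/5.


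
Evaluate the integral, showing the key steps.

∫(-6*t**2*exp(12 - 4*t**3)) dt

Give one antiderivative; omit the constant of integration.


Step 1. Substitute u = t**3 - 3, turning ∫(-6*t**2*exp(12 - 4*t**3)) dt into ∫(-2*exp(-4*u)) du: now ∫(-2*exp(-4*u)) du.
Step 2. Evaluate the standard form: now exp(-4*u)/2.
Step 3. Substitute back u = t**3 - 3: now exp(12 - 4*t**3)/2.
Answer: exp(12 - 4*t**3)/2.


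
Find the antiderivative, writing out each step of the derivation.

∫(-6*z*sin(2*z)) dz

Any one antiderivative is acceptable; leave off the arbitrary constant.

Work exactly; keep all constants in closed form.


Step 1. Integrate ∫(-6*z*sin(2*z)) dz by parts with u = z, dv = (-6*sin(2*z)) dz, so v = 3*cos(2*z): now 3*z*cos(2*z) + ∫(-3*cos(2*z)) dz.
Step 2. Evaluate the standard form: now 3*z*cos(2*z) - 3*sin(2*z)/2.
Answer: 3*z*cos(2*z) - 3*sin(2*z)/2.


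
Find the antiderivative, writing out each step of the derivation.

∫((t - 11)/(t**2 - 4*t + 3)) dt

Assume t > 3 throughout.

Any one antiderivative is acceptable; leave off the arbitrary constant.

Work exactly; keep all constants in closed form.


Step 1. Decompose ∫((t - 11)/(t**2 - 4*t + 3)) dt by partial fractions, (t - 11)/(t**2 - 4*t + 3) = 5/(t - 1) - 4/(t - 3): now ∫(-4/(t - 3)) dt + ∫(5/(t - 1)) dt.
Step 2. Evaluate the standard form [assuming t > 1]: now 5*log(t - 1) + ∫(-4/(t - 3)) dt.
Step 3. Evaluate the standard form [assuming t > 3]: now -4*log(t - 3) + 5*log(t - 1).
Answer: -4*log(t - 3) + 5*log(t - 1).


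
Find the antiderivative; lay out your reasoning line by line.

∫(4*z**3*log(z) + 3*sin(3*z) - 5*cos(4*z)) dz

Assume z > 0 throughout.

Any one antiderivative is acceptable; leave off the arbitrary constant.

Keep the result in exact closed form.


Step 1. Rewrite: now ∫(4*z**3*log(z)) dz + ∫(3*sin(3*z)) dz + ∫(-5*cos(4*z)) dz.
Step 2. Evaluate the standard form: now -5*sin(4*z)/4 + ∫(4*z**3*log(z)) dz + ∫(3*sin(3*z)) dz.
Step 3. Integrate ∫(4*z**3*log(z)) dz by parts with u = log(z), dv = (4*z**3) dz, so v = z**4 [assuming z > 0]: now z**4*log(z) - 5*sin(4*z)/4 + ∫(-z**3) dz + ∫(3*sin(3*z)) dz.
Step 4. Evaluate the standard form: now z**4*log(z) - z**4/4 - 5*sin(4*z)/4 + ∫(3*sin(3*z)) dz.
Step 5. Evaluate the standard form: now z**4*log(z) - z**4/4 - 5*sin(4*z)/4 - cos(3*z).
Answer: z**4*log(z) - z**4/4 - 5*sin(4*z)/4 - cos(3*z).


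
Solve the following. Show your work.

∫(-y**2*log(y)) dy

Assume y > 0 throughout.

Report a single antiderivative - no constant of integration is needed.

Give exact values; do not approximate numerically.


Step 1. Integrate ∫(-y**2*log(y)) dy by parts with u = log(y), dv = (-y**2) dy, so v = -y**3/3 [assuming y > 0]: now -y**3*log(y)/3 + ∫(y**2/3) dy.
Step 2. Evaluate the standard form: now -y**3*log(y)/3 + y**3/9.
Answer: -y**3*log(y)/3 + y**3/9.


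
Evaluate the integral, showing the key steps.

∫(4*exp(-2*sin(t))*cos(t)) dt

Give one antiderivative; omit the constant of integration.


Step 1. Substitute u = sin(t), turning ∫(4*exp(-2*sin(t))*cos(t)) dt into ∫(4*exp(-2*u)) du: now ∫(4*exp(-2*u)) du.
Step 2. Evaluate the standard form: now -2*exp(-2*u).
Step 3. Substitute back u = sin(t): now -2*exp(-2*sin(t)).
Answer: -2*exp(-2*sin(t)).


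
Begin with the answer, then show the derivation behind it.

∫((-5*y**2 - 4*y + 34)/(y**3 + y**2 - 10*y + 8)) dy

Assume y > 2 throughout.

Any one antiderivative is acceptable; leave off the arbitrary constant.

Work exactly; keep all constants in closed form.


The answer is log(y - 2) - 5*log(y - 1) - log(y + 4).
Step 1. Decompose ∫((-5*y**2 - 4*y + 34)/(y**3 + y**2 - 10*y + 8)) dy by partial fractions, (-5*y**2 - 4*y + 34)/(y**3 + y**2 - 10*y + 8) = -1/(y + 4) - 5/(y - 1) + 1/(y - 2): now ∫(1/(y - 2)) dy + ∫(-5/(y - 1)) dy + ∫(-1/(y + 4)) dy.
Step 2. Evaluate the standard form [assuming y > 1]: now -5*log(y - 1) + ∫(1/(y - 2)) dy + ∫(-1/(y + 4)) dy.
Step 3. Evaluate the standard form [assuming y > 2]: now log(y - 2) - 5*log(y - 1) + ∫(-1/(y + 4)) dy.
Step 4. Evaluate the standard form [assuming y > -4]: now log(y - 2) - 5*log(y - 1) - log(y + 4).
Answer: log(y - 2) - 5*log(y - 1) - log(y + 4).


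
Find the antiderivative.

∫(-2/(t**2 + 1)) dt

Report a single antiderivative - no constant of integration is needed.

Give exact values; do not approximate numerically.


Answer: -2*atan(t).


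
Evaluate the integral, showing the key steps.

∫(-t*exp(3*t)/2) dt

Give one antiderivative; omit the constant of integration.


Step 1. Integrate ∫(-t*exp(3*t)/2) dt by parts with u = t, dv = (-exp(3*t)/2) dt, so v = -exp(3*t)/6: now -t*exp(3*t)/6 + ∫(exp(3*t)/6) dt.
Step 2. Evaluate the standard form: now -t*exp(3*t)/6 + exp(3*t)/18.
Answer: -t*exp(3*t)/6 + exp(3*t)/18.


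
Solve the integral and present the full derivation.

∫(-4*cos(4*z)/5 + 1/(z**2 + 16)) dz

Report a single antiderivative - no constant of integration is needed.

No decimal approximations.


Step 1. Rewrite: now ∫(1/(z**2 + 16)) dz + ∫(-4*cos(4*z)/5) dz.
Step 2. Evaluate the standard form: now atan(z/4)/4 + ∫(-4*cos(4*z)/5) dz.
Step 3. Evaluate the standard form: now -sin(4*z)/5 + atan(z/4)/4.
Answer: -sin(4*z)/5 + atan(z/4)/4.


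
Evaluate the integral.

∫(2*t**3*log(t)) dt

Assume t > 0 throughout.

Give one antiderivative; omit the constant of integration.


Answer: t**4*log(t)/2 - t**4/8.


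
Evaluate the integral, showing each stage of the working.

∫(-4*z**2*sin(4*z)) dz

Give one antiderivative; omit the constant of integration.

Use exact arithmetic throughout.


Step 1. Integrate ∫(-4*z**2*sin(4*z)) dz by parts with u = z**2, dv = (-4*sin(4*z)) dz, so v = cos(4*z): now z**2*cos(4*z) + ∫(-2*z*cos(4*z)) dz.
Step 2. Integrate ∫(-2*z*cos(4*z)) dz by parts with u = z, dv = (-2*cos(4*z)) dz, so v = -sin(4*z)/2: now z**2*cos(4*z) - z*sin(4*z)/2 + ∫(sin(4*z)/2) dz.
Step 3. Evaluate the standard form: now z**2*cos(4*z) - z*sin(4*z)/2 - cos(4*z)/8.
Answer: z**2*cos(4*z) - z*sin(4*z)/2 - cos(4*z)/8.


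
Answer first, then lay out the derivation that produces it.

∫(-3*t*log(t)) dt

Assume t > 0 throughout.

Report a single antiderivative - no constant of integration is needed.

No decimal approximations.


The answer is -3*t**2*log(t)/2 + 3*t**2/4.
Step 1. Integrate ∫(-3*t*log(t)) dt by parts with u = log(t), dv = (-3*t) dt, so v = -3*t**2/2 [assuming t > 0]: now -3*t**2*log(t)/2 + ∫(3*t/2) dt.
Step 2. Evaluate the standard form: now -3*t**2*log(t)/2 + 3*t**2/4.
Answer: -3*t**2*log(t)/2 + 3*t**2/4.


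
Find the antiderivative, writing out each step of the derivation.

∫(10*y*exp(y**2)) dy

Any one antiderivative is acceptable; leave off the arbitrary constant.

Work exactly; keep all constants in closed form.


Step 1. Substitute u = y**2, turning ∫(10*y*exp(y**2)) dy into ∫(5*exp(u)) du: now ∫(5*exp(u)) du.
Step 2. Evaluate the standard form: now 5*exp(u).
Step 3. Substitute back u = y**2: now 5*exp(y**2).
Answer: 5*exp(y**2).


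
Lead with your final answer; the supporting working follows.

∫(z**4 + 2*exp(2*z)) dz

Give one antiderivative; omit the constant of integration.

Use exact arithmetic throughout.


The answer is z**5/5 + exp(2*z).
Step 1. Rewrite: now ∫(z**4) dz + ∫(2*exp(2*z)) dz.
Step 2. Evaluate the standard form: now z**5/5 + ∫(2*exp(2*z)) dz.
Step 3. Evaluate the standard form: now z**5/5 + exp(2*z).
Answer: z**5/5 + exp(2*z).


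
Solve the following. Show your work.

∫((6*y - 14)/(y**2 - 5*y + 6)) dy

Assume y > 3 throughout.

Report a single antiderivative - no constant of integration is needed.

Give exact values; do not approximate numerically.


Step 1. Decompose ∫((6*y - 14)/(y**2 - 5*y + 6)) dy by partial fractions, (6*y - 14)/(y**2 - 5*y + 6) = 2/(y - 2) + 4/(y - 3): now ∫(4/(y - 3)) dy + ∫(2/(y - 2)) dy.
Step 2. Evaluate the standard form [assuming y > 3]: now 4*log(y - 3) + ∫(2/(y - 2)) dy.
Step 3. Evaluate the standard form [assuming y > 2]: now 4*log(y - 3) + 2*log(y - 2).
Answer: 4*log(y - 3) + 2*log(y - 2).


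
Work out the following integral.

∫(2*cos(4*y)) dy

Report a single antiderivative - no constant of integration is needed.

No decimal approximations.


Answer: sin(4*y)/2.


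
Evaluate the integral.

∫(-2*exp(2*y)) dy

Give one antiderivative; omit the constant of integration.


Answer: -exp(2*y).


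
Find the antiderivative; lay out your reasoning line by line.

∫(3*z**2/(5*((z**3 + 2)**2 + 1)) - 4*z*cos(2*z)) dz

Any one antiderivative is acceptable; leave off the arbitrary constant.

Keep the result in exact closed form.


Step 1. Rewrite: now ∫(-4*z*cos(2*z)) dz + ∫(3*z**2/(5*((z**3 + 2)**2 + 1))) dz.
Step 2. Substitute u = z**3 + 2, turning ∫(3*z**2/(5*((z**3 + 2)**2 + 1))) dz into ∫(1/(5*(u**2 + 1))) du: now ∫(-4*z*cos(2*z)) dz + ∫(1/(5*(u**2 + 1))) du.
Step 3. Evaluate the standard form: now atan(u)/5 + ∫(-4*z*cos(2*z)) dz.
Step 4. Substitute back u = z**3 + 2: now atan(z**3 + 2)/5 + ∫(-4*z*cos(2*z)) dz.
Step 5. Integrate ∫(-4*z*cos(2*z)) dz by parts with u = z, dv = (-4*cos(2*z)) dz, so v = -2*sin(2*z): now -2*z*sin(2*z) + atan(z**3 + 2)/5 + ∫(2*sin(2*z)) dz.
Step 6. Evaluate the standard form: now -2*z*sin(2*z) - cos(2*z) + atan(z**3 + 2)/5.
Answer: -2*z*sin(2*z) - cos(2*z) + atan(z**3 + 2)/5.


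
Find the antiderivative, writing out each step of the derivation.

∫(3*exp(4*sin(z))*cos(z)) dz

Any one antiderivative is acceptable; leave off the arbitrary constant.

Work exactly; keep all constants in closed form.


Step 1. Substitute u = sin(z), turning ∫(3*exp(4*sin(z))*cos(z)) dz into ∫(3*exp(4*u)) du: now ∫(3*exp(4*u)) du.
Step 2. Evaluate the standard form: now 3*exp(4*u)/4.
Step 3. Substitute back u = sin(z): now 3*exp(4*sin(z))/4.
Answer: 3*exp(4*sin(z))/4.


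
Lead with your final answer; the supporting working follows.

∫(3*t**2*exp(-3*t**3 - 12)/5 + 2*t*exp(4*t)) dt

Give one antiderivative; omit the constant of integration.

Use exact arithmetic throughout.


The answer is t*exp(4*t)/2 - exp(4*t)/8 - exp(-3*t**3 - 12)/15.
Step 1. Rewrite: now ∫(2*t*exp(4*t)) dt + ∫(3*t**2*exp(-3*t**3 - 12)/5) dt.
Step 2. Substitute u = t**3 + 4, turning ∫(3*t**2*exp(-3*t**3 - 12)/5) dt into ∫(exp(-3*u)/5) du: now ∫(2*t*exp(4*t)) dt + ∫(exp(-3*u)/5) du.
Step 3. Evaluate the standard form: now ∫(2*t*exp(4*t)) dt - exp(-3*u)/15.
Step 4. Substitute back u = t**3 + 4: now -exp(-3*t**3 - 12)/15 + ∫(2*t*exp(4*t)) dt.
Step 5. Integrate ∫(2*t*exp(4*t)) dt by parts with u = t, dv = (2*exp(4*t)) dt, so v = exp(4*t)/2: now t*exp(4*t)/2 - exp(-3*t**3 - 12)/15 + ∫(-exp(4*t)/2) dt.
Step 6. Evaluate the standard form: now t*exp(4*t)/2 - exp(4*t)/8 - exp(-3*t**3 - 12)/15.
Answer: t*exp(4*t)/2 - exp(4*t)/8 - exp(-3*t**3 - 12)/15.


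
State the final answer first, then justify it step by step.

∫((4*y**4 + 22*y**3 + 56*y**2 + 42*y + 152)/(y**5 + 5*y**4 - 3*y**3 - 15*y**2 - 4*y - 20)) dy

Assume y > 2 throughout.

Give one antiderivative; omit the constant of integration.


The answer is 5*log(y - 2) - 3*log(y + 2) + 2*log(y + 5) - 4*atan(y).
Step 1. Decompose ∫((4*y**4 + 22*y**3 + 56*y**2 + 42*y + 152)/(y**5 + 5*y**4 - 3*y**3 - 15*y**2 - 4*y - 20)) dy by partial fractions, (4*y**4 + 22*y**3 + 56*y**2 + 42*y + 152)/(y**5 + 5*y**4 - 3*y**3 - 15*y**2 - 4*y - 20) = -4/(y**2 + 1) + 2/(y + 5) - 3/(y + 2) + 5/(y - 2): now ∫(5/(y - 2)) dy + ∫(-3/(y + 2)) dy + ∫(2/(y + 5)) dy + ∫(-4/(y**2 + 1)) dy.
Step 2. Evaluate the standard form [assuming y > 2]: now 5*log(y - 2) + ∫(-3/(y + 2)) dy + ∫(2/(y + 5)) dy + ∫(-4/(y**2 + 1)) dy.
Step 3. Evaluate the standard form [assuming y > -5]: now 5*log(y - 2) + 2*log(y + 5) + ∫(-3/(y + 2)) dy + ∫(-4/(y**2 + 1)) dy.
Step 4. Evaluate the standard form [assuming y > -2]: now 5*log(y - 2) - 3*log(y + 2) + 2*log(y + 5) + ∫(-4/(y**2 + 1)) dy.
Step 5. Evaluate the standard form: now 5*log(y - 2) - 3*log(y + 2) + 2*log(y + 5) - 4*atan(y).
Answer: 5*log(y - 2) - 3*log(y + 2) + 2*log(y + 5) - 4*atan(y).


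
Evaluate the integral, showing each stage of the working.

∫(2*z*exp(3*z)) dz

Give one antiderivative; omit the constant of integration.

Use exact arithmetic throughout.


Step 1. Integrate ∫(2*z*exp(3*z)) dz by parts with u = z, dv = (2*exp(3*z)) dz, so v = 2*exp(3*z)/3: now 2*z*exp(3*z)/3 + ∫(-2*exp(3*z)/3) dz.
Step 2. Evaluate the standard form: now 2*z*exp(3*z)/3 - 2*exp(3*z)/9.
Answer: 2*z*exp(3*z)/3 - 2*exp(3*z)/9.


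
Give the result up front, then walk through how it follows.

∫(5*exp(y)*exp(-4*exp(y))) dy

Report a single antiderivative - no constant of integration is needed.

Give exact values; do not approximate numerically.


The answer is -5*exp(-4*exp(y))/4.
Step 1. Substitute u = exp(y), turning ∫(5*exp(y)*exp(-4*exp(y))) dy into ∫(5*exp(-4*u)) du: now ∫(5*exp(-4*u)) du.
Step 2. Evaluate the standard form: now -5*exp(-4*u)/4.
Step 3. Substitute back u = exp(y): now -5*exp(-4*exp(y))/4.
Answer: -5*exp(-4*exp(y))/4.


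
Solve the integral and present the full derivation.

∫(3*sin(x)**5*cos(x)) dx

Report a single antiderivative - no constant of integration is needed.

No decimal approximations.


Step 1. Substitute u = sin(x), turning ∫(3*sin(x)**5*cos(x)) dx into ∫(3*u**5) du: now ∫(3*u**5) du.
Step 2. Evaluate the standard form: now u**6/2.
Step 3. Substitute back u = sin(x): now sin(x)**6/2.
Answer: sin(x)**6/2.


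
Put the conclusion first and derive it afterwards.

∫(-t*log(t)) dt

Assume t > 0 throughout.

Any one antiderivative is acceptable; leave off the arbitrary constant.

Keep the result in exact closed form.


The answer is -t**2*log(t)/2 + t**2/4.
Step 1. Integrate ∫(-t*log(t)) dt by parts with u = log(t), dv = (-t) dt, so v = -t**2/2 [assuming t > 0]: now -t**2*log(t)/2 + ∫(t/2) dt.
Step 2. Evaluate the standard form: now -t**2*log(t)/2 + t**2/4.
Answer: -t**2*log(t)/2 + t**2/4.


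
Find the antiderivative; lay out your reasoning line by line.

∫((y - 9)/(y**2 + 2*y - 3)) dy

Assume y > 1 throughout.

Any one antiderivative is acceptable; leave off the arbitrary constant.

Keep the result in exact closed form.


Step 1. Decompose ∫((y - 9)/(y**2 + 2*y - 3)) dy by partial fractions, (y - 9)/(y**2 + 2*y - 3) = 3/(y + 3) - 2/(y - 1): now ∫(-2/(y - 1)) dy + ∫(3/(y + 3)) dy.
Step 2. Evaluate the standard form [assuming y > -3]: now 3*log(y + 3) + ∫(-2/(y - 1)) dy.
Step 3. Evaluate the standard form [assuming y > 1]: now -2*log(y - 1) + 3*log(y + 3).
Answer: -2*log(y - 1) + 3*log(y + 3).


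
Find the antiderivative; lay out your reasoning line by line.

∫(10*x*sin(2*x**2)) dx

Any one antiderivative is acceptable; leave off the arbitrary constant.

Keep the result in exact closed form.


Step 1. Substitute u = x**2, turning ∫(10*x*sin(2*x**2)) dx into ∫(5*sin(2*u)) du: now ∫(5*sin(2*u)) du.
Step 2. Evaluate the standard form: now -5*cos(2*u)/2.
Step 3. Substitute back u = x**2: now -5*cos(2*x**2)/2.
Answer: -5*cos(2*x**2)/2.


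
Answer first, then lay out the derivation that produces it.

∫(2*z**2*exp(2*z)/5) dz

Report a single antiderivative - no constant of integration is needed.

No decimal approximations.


The answer is z**2*exp(2*z)/5 - z*exp(2*z)/5 + exp(2*z)/10.
Step 1. Integrate ∫(2*z**2*exp(2*z)/5) dz by parts with u = z**2, dv = (2*exp(2*z)/5) dz, so v = exp(2*z)/5: now z**2*exp(2*z)/5 + ∫(-2*z*exp(2*z)/5) dz.
Step 2. Integrate ∫(-2*z*exp(2*z)/5) dz by parts with u = z, dv = (-2*exp(2*z)/5) dz, so v = -exp(2*z)/5: now z**2*exp(2*z)/5 - z*exp(2*z)/5 + ∫(exp(2*z)/5) dz.
Step 3. Evaluate the standard form: now z**2*exp(2*z)/5 - z*exp(2*z)/5 + exp(2*z)/10.
Answer: z**2*exp(2*z)/5 - z*exp(2*z)/5 + exp(2*z)/10.


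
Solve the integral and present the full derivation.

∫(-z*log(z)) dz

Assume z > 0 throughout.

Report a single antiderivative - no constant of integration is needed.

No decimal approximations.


Step 1. Integrate ∫(-z*log(z)) dz by parts with u = log(z), dv = (-z) dz, so v = -z**2/2 [assuming z > 0]: now -z**2*log(z)/2 + ∫(z/2) dz.
Step 2. Evaluate the standard form: now -z**2*log(z)/2 + z**2/4.
Answer: -z**2*log(z)/2 + z**2/4.


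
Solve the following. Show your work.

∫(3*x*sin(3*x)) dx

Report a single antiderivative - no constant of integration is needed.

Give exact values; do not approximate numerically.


Step 1. Integrate ∫(3*x*sin(3*x)) dx by parts with u = x, dv = (3*sin(3*x)) dx, so v = -cos(3*x): now -x*cos(3*x) + ∫(cos(3*x)) dx.
Step 2. Evaluate the standard form: now -x*cos(3*x) + sin(3*x)/3.
Answer: -x*cos(3*x) + sin(3*x)/3.


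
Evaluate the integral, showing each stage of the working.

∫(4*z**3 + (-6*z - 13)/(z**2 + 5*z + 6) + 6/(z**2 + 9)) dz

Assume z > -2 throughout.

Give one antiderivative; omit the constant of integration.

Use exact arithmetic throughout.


Step 1. Rewrite: now ∫(4*z**3) dz + ∫((-6*z - 13)/(z**2 + 5*z + 6)) dz + ∫(6/(z**2 + 9)) dz.
Step 2. Evaluate the standard form: now z**4 + ∫((-6*z - 13)/(z**2 + 5*z + 6)) dz + ∫(6/(z**2 + 9)) dz.
Step 3. Decompose ∫((-6*z - 13)/(z**2 + 5*z + 6)) dz by partial fractions, (-6*z - 13)/(z**2 + 5*z + 6) = -5/(z + 3) - 1/(z + 2): now z**4 + ∫(-1/(z + 2)) dz + ∫(-5/(z + 3)) dz + ∫(6/(z**2 + 9)) dz.
Step 4. Evaluate the standard form [assuming z > -2]: now z**4 - log(z + 2) + ∫(-5/(z + 3)) dz + ∫(6/(z**2 + 9)) dz.
Step 5. Evaluate the standard form [assuming z > -3]: now z**4 - log(z + 2) - 5*log(z + 3) + ∫(6/(z**2 + 9)) dz.
Step 6. Evaluate the standard form: now z**4 - log(z + 2) - 5*log(z + 3) + 2*atan(z/3).
Answer: z**4 - log(z + 2) - 5*log(z + 3) + 2*atan(z/3).


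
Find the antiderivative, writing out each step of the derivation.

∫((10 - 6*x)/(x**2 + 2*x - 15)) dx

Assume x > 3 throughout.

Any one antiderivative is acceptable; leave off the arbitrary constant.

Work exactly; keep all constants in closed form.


Step 1. Decompose ∫((10 - 6*x)/(x**2 + 2*x - 15)) dx by partial fractions, (10 - 6*x)/(x**2 + 2*x - 15) = -5/(x + 5) - 1/(x - 3): now ∫(-1/(x - 3)) dx + ∫(-5/(x + 5)) dx.
Step 2. Evaluate the standard form [assuming x > -5]: now -5*log(x + 5) + ∫(-1/(x - 3)) dx.
Step 3. Evaluate the standard form [assuming x > 3]: now -log(x - 3) - 5*log(x + 5).
Answer: -log(x - 3) - 5*log(x + 5).


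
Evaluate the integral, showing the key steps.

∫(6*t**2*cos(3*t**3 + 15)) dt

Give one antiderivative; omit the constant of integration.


Step 1. Substitute u = t**3 + 5, turning ∫(6*t**2*cos(3*t**3 + 15)) dt into ∫(2*cos(3*u)) du: now ∫(2*cos(3*u)) du.
Step 2. Evaluate the standard form: now 2*sin(3*u)/3.
Step 3. Substitute back u = t**3 + 5: now 2*sin(3*t**3 + 15)/3.
Answer: 2*sin(3*t**3 + 15)/3.


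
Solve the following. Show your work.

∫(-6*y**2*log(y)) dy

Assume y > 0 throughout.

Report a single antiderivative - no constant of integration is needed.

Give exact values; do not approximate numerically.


Step 1. Integrate ∫(-6*y**2*log(y)) dy by parts with u = log(y), dv = (-6*y**2) dy, so v = -2*y**3 [assuming y > 0]: now -2*y**3*log(y) + ∫(2*y**2) dy.
Step 2. Evaluate the standard form: now -2*y**3*log(y) + 2*y**3/3.
Answer: -2*y**3*log(y) + 2*y**3/3.


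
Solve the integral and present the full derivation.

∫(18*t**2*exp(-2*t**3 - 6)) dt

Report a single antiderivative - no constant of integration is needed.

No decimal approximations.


Step 1. Substitute u = t**3 + 3, turning ∫(18*t**2*exp(-2*t**3 - 6)) dt into ∫(6*exp(-2*u)) du: now ∫(6*exp(-2*u)) du.
Step 2. Evaluate the standard form: now -3*exp(-2*u).
Step 3. Substitute back u = t**3 + 3: now -3*exp(-2*t**3 - 6).
Answer: -3*exp(-2*t**3 - 6).


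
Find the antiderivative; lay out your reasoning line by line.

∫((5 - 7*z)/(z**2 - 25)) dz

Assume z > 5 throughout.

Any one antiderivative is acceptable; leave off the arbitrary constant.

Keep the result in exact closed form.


Step 1. Decompose ∫((5 - 7*z)/(z**2 - 25)) dz by partial fractions, (5 - 7*z)/(z**2 - 25) = -4/(z + 5) - 3/(z - 5): now ∫(-3/(z - 5)) dz + ∫(-4/(z + 5)) dz.
Step 2. Evaluate the standard form [assuming z > 5]: now -3*log(z - 5) + ∫(-4/(z + 5)) dz.
Step 3. Evaluate the standard form [assuming z > -5]: now -3*log(z - 5) - 4*log(z + 5).
Answer: -3*log(z - 5) - 4*log(z + 5).


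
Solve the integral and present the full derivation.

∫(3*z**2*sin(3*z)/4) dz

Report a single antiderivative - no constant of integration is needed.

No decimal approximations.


Step 1. Integrate ∫(3*z**2*sin(3*z)/4) dz by parts with u = z**2, dv = (3*sin(3*z)/4) dz, so v = -cos(3*z)/4: now -z**2*cos(3*z)/4 + ∫(z*cos(3*z)/2) dz.
Step 2. Integrate ∫(z*cos(3*z)/2) dz by parts with u = z, dv = (cos(3*z)/2) dz, so v = sin(3*z)/6: now -z**2*cos(3*z)/4 + z*sin(3*z)/6 + ∫(-sin(3*z)/6) dz.
Step 3. Evaluate the standard form: now -z**2*cos(3*z)/4 + z*sin(3*z)/6 + cos(3*z)/18.
Answer: -z**2*cos(3*z)/4 + z*sin(3*z)/6 + cos(3*z)/18.


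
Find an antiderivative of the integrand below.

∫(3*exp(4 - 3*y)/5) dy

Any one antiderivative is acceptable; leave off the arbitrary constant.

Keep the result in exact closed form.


Answer: -exp(4 - 3*y)/5.


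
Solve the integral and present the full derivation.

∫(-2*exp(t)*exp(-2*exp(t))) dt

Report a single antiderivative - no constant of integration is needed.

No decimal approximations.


Step 1. Substitute u = exp(t), turning ∫(-2*exp(t)*exp(-2*exp(t))) dt into ∫(-2*exp(-2*u)) du: now ∫(-2*exp(-2*u)) du.
Step 2. Evaluate the standard form: now exp(-2*u).
Step 3. Substitute back u = exp(t): now exp(-2*exp(t)).
Answer: exp(-2*exp(t)).


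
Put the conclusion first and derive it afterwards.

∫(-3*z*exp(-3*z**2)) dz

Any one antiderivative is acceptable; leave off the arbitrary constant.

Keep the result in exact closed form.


The answer is exp(-3*z**2)/2.
Step 1. Substitute u = z**2, turning ∫(-3*z*exp(-3*z**2)) dz into ∫(-3*exp(-3*u)/2) du: now ∫(-3*exp(-3*u)/2) du.
Step 2. Evaluate the standard form: now exp(-3*u)/2.
Step 3. Substitute back u = z**2: now exp(-3*z**2)/2.
Answer: exp(-3*z**2)/2.


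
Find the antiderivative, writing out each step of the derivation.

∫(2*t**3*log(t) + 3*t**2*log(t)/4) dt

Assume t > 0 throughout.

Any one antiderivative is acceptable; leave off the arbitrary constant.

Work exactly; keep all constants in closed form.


Step 1. Rewrite: now ∫(3*t**2*log(t)/4) dt + ∫(2*t**3*log(t)) dt.
Step 2. Integrate ∫(3*t**2*log(t)/4) dt by parts with u = log(t), dv = (3*t**2/4) dt, so v = t**3/4 [assuming t > 0]: now t**3*log(t)/4 + ∫(-t**2/4) dt + ∫(2*t**3*log(t)) dt.
Step 3. Evaluate the standard form: now t**3*log(t)/4 - t**3/12 + ∫(2*t**3*log(t)) dt.
Step 4. Integrate ∫(2*t**3*log(t)) dt by parts with u = log(t), dv = (2*t**3) dt, so v = t**4/2 [assuming t > 0]: now t**4*log(t)/2 + t**3*log(t)/4 - t**3/12 + ∫(-t**3/2) dt.
Step 5. Evaluate the standard form: now t**4*log(t)/2 - t**4/8 + t**3*log(t)/4 - t**3/12.
Answer: t**4*log(t)/2 - t**4/8 + t**3*log(t)/4 - t**3/12.


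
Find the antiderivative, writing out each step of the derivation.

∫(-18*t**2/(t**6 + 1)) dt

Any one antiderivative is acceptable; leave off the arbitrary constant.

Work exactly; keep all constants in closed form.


Step 1. Substitute u = t**3, turning ∫(-18*t**2/(t**6 + 1)) dt into ∫(-6/(u**2 + 1)) du: now ∫(-6/(u**2 + 1)) du.
Step 2. Evaluate the standard form: now -6*atan(u).
Step 3. Substitute back u = t**3: now -6*atan(t**3).
Answer: -6*atan(t**3).


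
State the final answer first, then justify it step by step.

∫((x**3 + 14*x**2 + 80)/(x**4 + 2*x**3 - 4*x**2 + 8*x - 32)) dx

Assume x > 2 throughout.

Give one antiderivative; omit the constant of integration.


The answer is 3*log(x - 2) - 2*log(x + 4) - atan(x/2).
Step 1. Decompose ∫((x**3 + 14*x**2 + 80)/(x**4 + 2*x**3 - 4*x**2 + 8*x - 32)) dx by partial fractions, (x**3 + 14*x**2 + 80)/(x**4 + 2*x**3 - 4*x**2 + 8*x - 32) = -2/(x**2 + 4) - 2/(x + 4) + 3/(x - 2): now ∫(3/(x - 2)) dx + ∫(-2/(x + 4)) dx + ∫(-2/(x**2 + 4)) dx.
Step 2. Evaluate the standard form [assuming x > 2]: now 3*log(x - 2) + ∫(-2/(x + 4)) dx + ∫(-2/(x**2 + 4)) dx.
Step 3. Evaluate the standard form [assuming x > -4]: now 3*log(x - 2) - 2*log(x + 4) + ∫(-2/(x**2 + 4)) dx.
Step 4. Evaluate the standard form: now 3*log(x - 2) - 2*log(x + 4) - atan(x/2).
Answer: 3*log(x - 2) - 2*log(x + 4) - atan(x/2).


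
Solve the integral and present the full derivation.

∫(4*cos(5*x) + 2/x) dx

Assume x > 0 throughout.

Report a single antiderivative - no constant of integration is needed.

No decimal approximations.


Step 1. Rewrite: now ∫(2/x) dx + ∫(4*cos(5*x)) dx.
Step 2. Evaluate the standard form: now 4*sin(5*x)/5 + ∫(2/x) dx.
Step 3. Evaluate the standard form [assuming x > 0]: now 2*log(x) + 4*sin(5*x)/5.
Answer: 2*log(x) + 4*sin(5*x)/5.


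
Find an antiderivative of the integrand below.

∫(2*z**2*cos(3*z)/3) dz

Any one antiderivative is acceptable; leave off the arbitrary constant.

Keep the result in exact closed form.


Answer: 2*z**2*sin(3*z)/9 + 4*z*cos(3*z)/27 - 4*sin(3*z)/81.


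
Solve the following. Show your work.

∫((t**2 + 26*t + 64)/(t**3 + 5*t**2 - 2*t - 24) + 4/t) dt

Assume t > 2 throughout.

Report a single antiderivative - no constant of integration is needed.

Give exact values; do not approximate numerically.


Step 1. Rewrite: now ∫(4/t) dt + ∫((t**2 + 26*t + 64)/(t**3 + 5*t**2 - 2*t - 24)) dt.
Step 2. Evaluate the standard form [assuming t > 0]: now 4*log(t) + ∫((t**2 + 26*t + 64)/(t**3 + 5*t**2 - 2*t - 24)) dt.
Step 3. Decompose ∫((t**2 + 26*t + 64)/(t**3 + 5*t**2 - 2*t - 24)) dt by partial fractions, (t**2 + 26*t + 64)/(t**3 + 5*t**2 - 2*t - 24) = -4/(t + 4) + 1/(t + 3) + 4/(t - 2): now 4*log(t) + ∫(4/(t - 2)) dt + ∫(1/(t + 3)) dt + ∫(-4/(t + 4)) dt.
Step 4. Evaluate the standard form [assuming t > 2]: now 4*log(t) + 4*log(t - 2) + ∫(1/(t + 3)) dt + ∫(-4/(t + 4)) dt.
Step 5. Evaluate the standard form [assuming t > -3]: now 4*log(t) + 4*log(t - 2) + log(t + 3) + ∫(-4/(t + 4)) dt.
Step 6. Evaluate the standard form [assuming t > -4]: now 4*log(t) + 4*log(t - 2) + log(t + 3) - 4*log(t + 4).
Answer: 4*log(t) + 4*log(t - 2) + log(t + 3) - 4*log(t + 4).


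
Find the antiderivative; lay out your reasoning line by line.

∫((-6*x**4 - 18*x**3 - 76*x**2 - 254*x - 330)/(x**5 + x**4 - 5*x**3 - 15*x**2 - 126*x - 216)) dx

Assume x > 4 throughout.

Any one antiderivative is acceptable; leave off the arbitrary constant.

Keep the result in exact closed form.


Step 1. Decompose ∫((-6*x**4 - 18*x**3 - 76*x**2 - 254*x - 330)/(x**5 + x**4 - 5*x**3 - 15*x**2 - 126*x - 216)) dx by partial fractions, (-6*x**4 - 18*x**3 - 76*x**2 - 254*x - 330)/(x**5 + x**4 - 5*x**3 - 15*x**2 - 126*x - 216) = 4/(x**2 + 9) - 2/(x + 3) + 1/(x + 2) - 5/(x - 4): now ∫(-5/(x - 4)) dx + ∫(1/(x + 2)) dx + ∫(-2/(x + 3)) dx + ∫(4/(x**2 + 9)) dx.
Step 2. Evaluate the standard form [assuming x > -2]: now log(x + 2) + ∫(-5/(x - 4)) dx + ∫(-2/(x + 3)) dx + ∫(4/(x**2 + 9)) dx.
Step 3. Evaluate the standard form [assuming x > 4]: now -5*log(x - 4) + log(x + 2) + ∫(-2/(x + 3)) dx + ∫(4/(x**2 + 9)) dx.
Step 4. Evaluate the standard form [assuming x > -3]: now -5*log(x - 4) + log(x + 2) - 2*log(x + 3) + ∫(4/(x**2 + 9)) dx.
Step 5. Evaluate the standard form: now -5*log(x - 4) + log(x + 2) - 2*log(x + 3) + 4*atan(x/3)/3.
Answer: -5*log(x - 4) + log(x + 2) - 2*log(x + 3) + 4*atan(x/3)/3.


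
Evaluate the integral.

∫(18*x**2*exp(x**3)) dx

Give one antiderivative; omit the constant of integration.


Answer: 6*exp(x**3).


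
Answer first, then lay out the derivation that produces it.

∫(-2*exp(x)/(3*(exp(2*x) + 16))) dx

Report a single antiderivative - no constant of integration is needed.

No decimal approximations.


The answer is -atan(exp(x)/4)/6.
Step 1. Substitute u = exp(x), turning ∫(-2*exp(x)/(3*(exp(2*x) + 16))) dx into ∫(-2/(3*(u**2 + 16))) du: now ∫(-2/(3*(u**2 + 16))) du.
Step 2. Evaluate the standard form: now -atan(u/4)/6.
Step 3. Substitute back u = exp(x): now -atan(exp(x)/4)/6.
Answer: -atan(exp(x)/4)/6.


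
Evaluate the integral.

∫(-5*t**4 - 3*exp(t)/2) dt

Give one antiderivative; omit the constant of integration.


Answer: -t**5 - 3*exp(t)/2.


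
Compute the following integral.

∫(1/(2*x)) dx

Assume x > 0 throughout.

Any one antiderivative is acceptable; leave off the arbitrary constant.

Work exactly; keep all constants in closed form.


Answer: log(x)/2.


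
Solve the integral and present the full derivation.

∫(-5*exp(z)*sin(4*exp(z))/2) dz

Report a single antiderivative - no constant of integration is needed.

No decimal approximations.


Step 1. Substitute u = exp(z), turning ∫(-5*exp(z)*sin(4*exp(z))/2) dz into ∫(-5*sin(4*u)/2) du: now ∫(-5*sin(4*u)/2) du.
Step 2. Evaluate the standard form: now 5*cos(4*u)/8.
Step 3. Substitute back u = exp(z): now 5*cos(4*exp(z))/8.
Answer: 5*cos(4*exp(z))/8.


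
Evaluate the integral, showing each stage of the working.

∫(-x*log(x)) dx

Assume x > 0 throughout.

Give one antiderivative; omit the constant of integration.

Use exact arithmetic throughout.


Step 1. Integrate ∫(-x*log(x)) dx by parts with u = log(x), dv = (-x) dx, so v = -x**2/2 [assuming x > 0]: now -x**2*log(x)/2 + ∫(x/2) dx.
Step 2. Evaluate the standard form: now -x**2*log(x)/2 + x**2/4.
Answer: -x**2*log(x)/2 + x**2/4.


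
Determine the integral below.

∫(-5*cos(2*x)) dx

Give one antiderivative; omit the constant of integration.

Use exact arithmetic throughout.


Answer: -5*sin(2*x)/2.


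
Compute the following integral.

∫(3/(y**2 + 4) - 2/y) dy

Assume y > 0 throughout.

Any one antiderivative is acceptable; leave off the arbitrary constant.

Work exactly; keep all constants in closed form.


Answer: -2*log(y) + 3*atan(y/2)/2.


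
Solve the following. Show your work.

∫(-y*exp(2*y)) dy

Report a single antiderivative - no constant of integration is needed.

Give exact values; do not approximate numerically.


Step 1. Integrate ∫(-y*exp(2*y)) dy by parts with u = y, dv = (-exp(2*y)) dy, so v = -exp(2*y)/2: now -y*exp(2*y)/2 + ∫(exp(2*y)/2) dy.
Step 2. Evaluate the standard form: now -y*exp(2*y)/2 + exp(2*y)/4.
Answer: -y*exp(2*y)/2 + exp(2*y)/4.


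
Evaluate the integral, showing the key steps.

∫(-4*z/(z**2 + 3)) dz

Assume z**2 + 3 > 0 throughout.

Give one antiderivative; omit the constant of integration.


Step 1. Substitute u = z**2 + 3, turning ∫(-4*z/(z**2 + 3)) dz into ∫(-2/u) du: now ∫(-2/u) du.
Step 2. Evaluate the standard form [assuming u > 0]: now -2*log(u).
Step 3. Substitute back u = z**2 + 3: now -2*log(z**2 + 3).
Answer: -2*log(z**2 + 3).


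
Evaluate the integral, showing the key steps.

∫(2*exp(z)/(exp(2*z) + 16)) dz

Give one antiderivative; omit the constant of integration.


Step 1. Substitute u = exp(z), turning ∫(2*exp(z)/(exp(2*z) + 16)) dz into ∫(2/(u**2 + 16)) du: now ∫(2/(u**2 + 16)) du.
Step 2. Evaluate the standard form: now atan(u/4)/2.
Step 3. Substitute back u = exp(z): now atan(exp(z)/4)/2.
Answer: atan(exp(z)/4)/2.


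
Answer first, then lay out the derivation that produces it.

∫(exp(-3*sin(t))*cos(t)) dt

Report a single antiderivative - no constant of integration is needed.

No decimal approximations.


The answer is -exp(-3*sin(t))/3.
Step 1. Substitute u = sin(t), turning ∫(exp(-3*sin(t))*cos(t)) dt into ∫(exp(-3*u)) du: now ∫(exp(-3*u)) du.
Step 2. Evaluate the standard form: now -exp(-3*u)/3.
Step 3. Substitute back u = sin(t): now -exp(-3*sin(t))/3.
Answer: -exp(-3*sin(t))/3.


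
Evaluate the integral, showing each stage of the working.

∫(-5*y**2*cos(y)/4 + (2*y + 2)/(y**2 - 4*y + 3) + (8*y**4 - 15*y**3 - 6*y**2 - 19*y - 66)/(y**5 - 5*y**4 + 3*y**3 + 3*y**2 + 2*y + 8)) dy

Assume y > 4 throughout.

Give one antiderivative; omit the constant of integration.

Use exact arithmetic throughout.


Step 1. Rewrite: now ∫(-5*y**2*cos(y)/4) dy + ∫((2*y + 2)/(y**2 - 4*y + 3)) dy + ∫((8*y**4 - 15*y**3 - 6*y**2 - 19*y - 66)/(y**5 - 5*y**4 + 3*y**3 + 3*y**2 + 2*y + 8)) dy.
Step 2. Decompose ∫((2*y + 2)/(y**2 - 4*y + 3)) dy by partial fractions, (2*y + 2)/(y**2 - 4*y + 3) = -2/(y - 1) + 4/(y - 3): now ∫(-5*y**2*cos(y)/4) dy + ∫((8*y**4 - 15*y**3 - 6*y**2 - 19*y - 66)/(y**5 - 5*y**4 + 3*y**3 + 3*y**2 + 2*y + 8)) dy + ∫(4/(y - 3)) dy + ∫(-2/(y - 1)) dy.
Step 3. Evaluate the standard form [assuming y > 3]: now 4*log(y - 3) + ∫(-5*y**2*cos(y)/4) dy + ∫((8*y**4 - 15*y**3 - 6*y**2 - 19*y - 66)/(y**5 - 5*y**4 + 3*y**3 + 3*y**2 + 2*y + 8)) dy + ∫(-2/(y - 1)) dy.
Step 4. Evaluate the standard form [assuming y > 1]: now 4*log(y - 3) - 2*log(y - 1) + ∫(-5*y**2*cos(y)/4) dy + ∫((8*y**4 - 15*y**3 - 6*y**2 - 19*y - 66)/(y**5 - 5*y**4 + 3*y**3 + 3*y**2 + 2*y + 8)) dy.
Step 5. Decompose ∫((8*y**4 - 15*y**3 - 6*y**2 - 19*y - 66)/(y**5 - 5*y**4 + 3*y**3 + 3*y**2 + 2*y + 8)) dy by partial fractions, (8*y**4 - 15*y**3 - 6*y**2 - 19*y - 66)/(y**5 - 5*y**4 + 3*y**3 + 3*y**2 + 2*y + 8) = -4/(y**2 + 1) - 1/(y + 1) + 4/(y - 2) + 5/(y - 4): now 4*log(y - 3) - 2*log(y - 1) + ∫(-5*y**2*cos(y)/4) dy + ∫(5/(y - 4)) dy + ∫(4/(y - 2)) dy + ∫(-1/(y + 1)) dy + ∫(-4/(y**2 + 1)) dy.
Step 6. Evaluate the standard form [assuming y > 4]: now 5*log(y - 4) + 4*log(y - 3) - 2*log(y - 1) + ∫(-5*y**2*cos(y)/4) dy + ∫(4/(y - 2)) dy + ∫(-1/(y + 1)) dy + ∫(-4/(y**2 + 1)) dy.
Step 7. Evaluate the standard form [assuming y > 2]: now 5*log(y - 4) + 4*log(y - 3) + 4*log(y - 2) - 2*log(y - 1) + ∫(-5*y**2*cos(y)/4) dy + ∫(-1/(y + 1)) dy + ∫(-4/(y**2 + 1)) dy.
Step 8. Evaluate the standard form [assuming y > -1]: now 5*log(y - 4) + 4*log(y - 3) + 4*log(y - 2) - 2*log(y - 1) - log(y + 1) + ∫(-5*y**2*cos(y)/4) dy + ∫(-4/(y**2 + 1)) dy.
Step 9. Evaluate the standard form: now 5*log(y - 4) + 4*log(y - 3) + 4*log(y - 2) - 2*log(y - 1) - log(y + 1) - 4*atan(y) + ∫(-5*y**2*cos(y)/4) dy.
Step 10. Integrate ∫(-5*y**2*cos(y)/4) dy by parts with u = y**2, dv = (-5*cos(y)/4) dy, so v = -5*sin(y)/4: now -5*y**2*sin(y)/4 + 5*log(y - 4) + 4*log(y - 3) + 4*log(y - 2) - 2*log(y - 1) - log(y + 1) - 4*atan(y) + ∫(5*y*sin(y)/2) dy.
Step 11. Integrate ∫(5*y*sin(y)/2) dy by parts with u = y, dv = (5*sin(y)/2) dy, so v = -5*cos(y)/2: now -5*y**2*sin(y)/4 - 5*y*cos(y)/2 + 5*log(y - 4) + 4*log(y - 3) + 4*log(y - 2) - 2*log(y - 1) - log(y + 1) - 4*atan(y) + ∫(5*cos(y)/2) dy.
Step 12. Evaluate the standard form: now -5*y**2*sin(y)/4 - 5*y*cos(y)/2 + 5*log(y - 4) + 4*log(y - 3) + 4*log(y - 2) - 2*log(y - 1) - log(y + 1) + 5*sin(y)/2 - 4*atan(y).
Answer: -5*y**2*sin(y)/4 - 5*y*cos(y)/2 + 5*log(y - 4) + 4*log(y - 3) + 4*log(y - 2) - 2*log(y - 1) - log(y + 1) + 5*sin(y)/2 - 4*atan(y).


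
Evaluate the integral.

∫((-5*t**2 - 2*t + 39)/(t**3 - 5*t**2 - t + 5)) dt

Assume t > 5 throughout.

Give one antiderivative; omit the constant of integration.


Answer: -4*log(t - 5) - 4*log(t - 1) + 3*log(t + 1).


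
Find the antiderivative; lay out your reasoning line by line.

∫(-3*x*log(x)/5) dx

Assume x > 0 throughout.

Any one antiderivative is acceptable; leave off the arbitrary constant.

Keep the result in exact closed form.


Step 1. Integrate ∫(-3*x*log(x)/5) dx by parts with u = log(x), dv = (-3*x/5) dx, so v = -3*x**2/10 [assuming x > 0]: now -3*x**2*log(x)/10 + ∫(3*x/10) dx.
Step 2. Evaluate the standard form: now -3*x**2*log(x)/10 + 3*x**2/20.
Answer: -3*x**2*log(x)/10 + 3*x**2/20.


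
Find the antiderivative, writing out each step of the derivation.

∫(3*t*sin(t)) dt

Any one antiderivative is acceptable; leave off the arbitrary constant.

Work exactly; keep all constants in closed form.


Step 1. Integrate ∫(3*t*sin(t)) dt by parts with u = t, dv = (3*sin(t)) dt, so v = -3*cos(t): now -3*t*cos(t) + ∫(3*cos(t)) dt.
Step 2. Evaluate the standard form: now -3*t*cos(t) + 3*sin(t).
Answer: -3*t*cos(t) + 3*sin(t).


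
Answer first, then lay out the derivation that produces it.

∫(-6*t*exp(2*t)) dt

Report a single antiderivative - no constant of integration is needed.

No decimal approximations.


The answer is -3*t*exp(2*t) + 3*exp(2*t)/2.
Step 1. Integrate ∫(-6*t*exp(2*t)) dt by parts with u = t, dv = (-6*exp(2*t)) dt, so v = -3*exp(2*t): now -3*t*exp(2*t) + ∫(3*exp(2*t)) dt.
Step 2. Evaluate the standard form: now -3*t*exp(2*t) + 3*exp(2*t)/2.
Answer: -3*t*exp(2*t) + 3*exp(2*t)/2.


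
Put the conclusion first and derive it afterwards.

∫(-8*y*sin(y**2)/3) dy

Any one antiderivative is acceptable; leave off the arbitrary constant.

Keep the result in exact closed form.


The answer is 4*cos(y**2)/3.
Step 1. Substitute u = y**2, turning ∫(-8*y*sin(y**2)/3) dy into ∫(-4*sin(u)/3) du: now ∫(-4*sin(u)/3) du.
Step 2. Evaluate the standard form: now 4*cos(u)/3.
Step 3. Substitute back u = y**2: now 4*cos(y**2)/3.
Answer: 4*cos(y**2)/3.


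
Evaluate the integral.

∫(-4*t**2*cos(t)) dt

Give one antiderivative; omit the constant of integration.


Answer: -4*t**2*sin(t) - 8*t*cos(t) + 8*sin(t).


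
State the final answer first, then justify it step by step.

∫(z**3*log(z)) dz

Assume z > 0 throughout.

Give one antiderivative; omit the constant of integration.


The answer is z**4*log(z)/4 - z**4/16.
Step 1. Integrate ∫(z**3*log(z)) dz by parts with u = log(z), dv = (z**3) dz, so v = z**4/4 [assuming z > 0]: now z**4*log(z)/4 + ∫(-z**3/4) dz.
Step 2. Evaluate the standard form: now z**4*log(z)/4 - z**4/16.
Answer: z**4*log(z)/4 - z**4/16.
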